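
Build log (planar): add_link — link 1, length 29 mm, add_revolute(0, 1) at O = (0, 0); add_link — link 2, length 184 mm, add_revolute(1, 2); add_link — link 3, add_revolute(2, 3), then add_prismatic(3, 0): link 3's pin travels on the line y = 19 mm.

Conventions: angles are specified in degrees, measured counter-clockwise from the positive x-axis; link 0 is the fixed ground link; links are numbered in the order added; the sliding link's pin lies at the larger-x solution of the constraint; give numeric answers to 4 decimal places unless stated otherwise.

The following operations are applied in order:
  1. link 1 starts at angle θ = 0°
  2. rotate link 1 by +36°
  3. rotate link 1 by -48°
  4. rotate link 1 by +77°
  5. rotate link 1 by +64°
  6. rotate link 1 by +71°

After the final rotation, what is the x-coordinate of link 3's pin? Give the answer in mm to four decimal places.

geometry: r = 29 mm, L = 184 mm, e = 19 mm; θ starts at 0°
rotate link 1 by +36°: θ ← 0° +36° = 36°
rotate link 1 by -48°: θ ← 36° -48° = -12°
rotate link 1 by +77°: θ ← -12° +77° = 65°
rotate link 1 by +64°: θ ← 65° +64° = 129°
rotate link 1 by +71°: θ ← 129° +71° = 200°
crank pin P = (r cos θ, r sin θ) = (-27.251086, -9.918584)
h = r sin θ − e = -9.918584 − 19 = -28.918584
x = r cos θ + √(L² − h²) = -27.251086 + 181.713278 = 154.462192

154.4622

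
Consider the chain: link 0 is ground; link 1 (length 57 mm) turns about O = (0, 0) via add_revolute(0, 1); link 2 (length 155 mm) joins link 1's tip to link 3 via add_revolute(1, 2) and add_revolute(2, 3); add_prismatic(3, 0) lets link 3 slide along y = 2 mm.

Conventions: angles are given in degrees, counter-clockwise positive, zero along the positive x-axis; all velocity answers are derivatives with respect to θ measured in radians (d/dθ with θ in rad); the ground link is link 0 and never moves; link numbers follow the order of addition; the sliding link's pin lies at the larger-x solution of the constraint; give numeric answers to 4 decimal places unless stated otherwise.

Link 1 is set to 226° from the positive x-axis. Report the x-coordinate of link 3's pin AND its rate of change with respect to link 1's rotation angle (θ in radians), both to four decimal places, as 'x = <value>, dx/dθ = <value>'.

geometry: r = 57 mm, L = 155 mm, e = 2 mm
crank pin P = (r cos θ, r sin θ) = (-39.595527, -41.002369)
h = r sin θ − e = -41.002369 − 2 = -43.002369
x = r cos θ + √(L² − h²) = -39.595527 + 148.915400 = 109.319873
dx/dθ = −r sin θ − h·r cos θ/√(L² − h²) (θ in radians; h = -43.002369) = 29.568350

x = 109.3199, dx/dθ = 29.5684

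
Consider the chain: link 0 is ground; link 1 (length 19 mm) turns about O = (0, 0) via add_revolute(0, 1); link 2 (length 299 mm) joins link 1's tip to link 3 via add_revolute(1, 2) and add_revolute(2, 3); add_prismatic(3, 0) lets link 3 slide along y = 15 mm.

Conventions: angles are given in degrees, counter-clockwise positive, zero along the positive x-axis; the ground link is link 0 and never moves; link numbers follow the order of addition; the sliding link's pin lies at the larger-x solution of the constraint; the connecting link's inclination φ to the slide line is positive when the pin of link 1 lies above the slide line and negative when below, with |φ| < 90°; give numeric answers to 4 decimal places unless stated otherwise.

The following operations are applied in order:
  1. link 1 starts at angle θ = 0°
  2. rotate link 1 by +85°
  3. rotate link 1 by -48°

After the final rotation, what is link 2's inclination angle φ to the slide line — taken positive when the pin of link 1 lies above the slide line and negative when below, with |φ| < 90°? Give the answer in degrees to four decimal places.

geometry: r = 19 mm, L = 299 mm, e = 15 mm; θ starts at 0°
rotate link 1 by +85°: θ ← 0° +85° = 85°
rotate link 1 by -48°: θ ← 85° -48° = 37°
h = r sin θ − e = 11.434485 − 15 = -3.565515
sin φ = h / L = -3.565515 / 299 = -0.01192480
φ = arcsin(-0.01192480) = -0.683257°

-0.6833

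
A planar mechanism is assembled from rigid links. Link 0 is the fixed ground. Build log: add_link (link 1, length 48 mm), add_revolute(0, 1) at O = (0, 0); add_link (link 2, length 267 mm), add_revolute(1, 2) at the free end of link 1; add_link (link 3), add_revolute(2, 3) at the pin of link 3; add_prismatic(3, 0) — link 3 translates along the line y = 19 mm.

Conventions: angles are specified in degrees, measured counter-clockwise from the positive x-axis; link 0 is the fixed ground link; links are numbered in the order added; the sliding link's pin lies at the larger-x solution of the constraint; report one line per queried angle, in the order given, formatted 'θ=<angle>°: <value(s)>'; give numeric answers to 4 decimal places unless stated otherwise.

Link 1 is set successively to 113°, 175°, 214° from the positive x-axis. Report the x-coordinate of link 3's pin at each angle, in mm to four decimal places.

geometry: r = 48 mm, L = 267 mm, e = 19 mm
θ=113°: crank pin P = (r cos θ, r sin θ) = (-18.755094, 44.184233)
θ=113°: h = r sin θ − e = 44.184233 − 19 = 25.184233
θ=113°: x = r cos θ + √(L² − h²) = -18.755094 + 265.809621 = 247.054526
θ=175°: crank pin P = (r cos θ, r sin θ) = (-47.817346, 4.183476)
θ=175°: h = r sin θ − e = 4.183476 − 19 = -14.816524
θ=175°: x = r cos θ + √(L² − h²) = -47.817346 + 266.588579 = 218.771234
θ=214°: crank pin P = (r cos θ, r sin θ) = (-39.793803, -26.841259)
θ=214°: h = r sin θ − e = -26.841259 − 19 = -45.841259
θ=214°: x = r cos θ + √(L² − h²) = -39.793803 + 263.035319 = 223.241515

θ=113°: 247.0545
θ=175°: 218.7712
θ=214°: 223.2415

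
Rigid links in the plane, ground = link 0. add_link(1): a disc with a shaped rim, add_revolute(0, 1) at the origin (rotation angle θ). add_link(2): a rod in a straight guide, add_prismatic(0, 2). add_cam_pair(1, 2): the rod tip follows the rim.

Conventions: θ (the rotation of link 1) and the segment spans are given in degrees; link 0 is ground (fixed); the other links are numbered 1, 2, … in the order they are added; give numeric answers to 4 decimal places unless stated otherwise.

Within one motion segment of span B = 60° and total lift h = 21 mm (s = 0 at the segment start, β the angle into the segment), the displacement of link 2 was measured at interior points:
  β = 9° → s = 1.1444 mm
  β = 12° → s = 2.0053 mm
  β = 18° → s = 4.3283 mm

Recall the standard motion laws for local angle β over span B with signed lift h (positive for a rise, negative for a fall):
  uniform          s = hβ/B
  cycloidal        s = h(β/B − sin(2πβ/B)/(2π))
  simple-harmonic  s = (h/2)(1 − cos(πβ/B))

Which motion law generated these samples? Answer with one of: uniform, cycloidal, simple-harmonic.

candidates at β/B = r: uniform s = h·r (linear in β); cycloidal s = h·(r − sin(2πr)/(2π)); simple-harmonic s = (h/2)(1 − cos(πr))
β=9°: printed 1.1444 | uniform 3.1500, cycloidal 0.4461, simple-harmonic 1.1444
β=12°: printed 2.0053 | uniform 4.2000, cycloidal 1.0213, simple-harmonic 2.0053
β=18°: printed 4.3283 | uniform 6.3000, cycloidal 3.1213, simple-harmonic 4.3283
only one law matches every sample → simple-harmonic

simple-harmonic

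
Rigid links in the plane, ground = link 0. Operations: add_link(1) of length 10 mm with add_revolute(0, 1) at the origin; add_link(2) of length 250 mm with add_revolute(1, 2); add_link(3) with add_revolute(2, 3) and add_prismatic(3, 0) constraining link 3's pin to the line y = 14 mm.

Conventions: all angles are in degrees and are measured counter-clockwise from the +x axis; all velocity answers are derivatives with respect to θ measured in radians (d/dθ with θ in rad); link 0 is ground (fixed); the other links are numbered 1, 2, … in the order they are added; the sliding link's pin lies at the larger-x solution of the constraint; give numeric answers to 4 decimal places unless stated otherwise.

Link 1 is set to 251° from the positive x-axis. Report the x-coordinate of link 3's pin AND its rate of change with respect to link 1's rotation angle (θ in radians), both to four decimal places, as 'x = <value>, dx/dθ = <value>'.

geometry: r = 10 mm, L = 250 mm, e = 14 mm
crank pin P = (r cos θ, r sin θ) = (-3.255682, -9.455186)
h = r sin θ − e = -9.455186 − 14 = -23.455186
x = r cos θ + √(L² − h²) = -3.255682 + 248.897277 = 245.641595
dx/dθ = −r sin θ − h·r cos θ/√(L² − h²) (θ in radians; h = -23.455186) = 9.148382

x = 245.6416, dx/dθ = 9.1484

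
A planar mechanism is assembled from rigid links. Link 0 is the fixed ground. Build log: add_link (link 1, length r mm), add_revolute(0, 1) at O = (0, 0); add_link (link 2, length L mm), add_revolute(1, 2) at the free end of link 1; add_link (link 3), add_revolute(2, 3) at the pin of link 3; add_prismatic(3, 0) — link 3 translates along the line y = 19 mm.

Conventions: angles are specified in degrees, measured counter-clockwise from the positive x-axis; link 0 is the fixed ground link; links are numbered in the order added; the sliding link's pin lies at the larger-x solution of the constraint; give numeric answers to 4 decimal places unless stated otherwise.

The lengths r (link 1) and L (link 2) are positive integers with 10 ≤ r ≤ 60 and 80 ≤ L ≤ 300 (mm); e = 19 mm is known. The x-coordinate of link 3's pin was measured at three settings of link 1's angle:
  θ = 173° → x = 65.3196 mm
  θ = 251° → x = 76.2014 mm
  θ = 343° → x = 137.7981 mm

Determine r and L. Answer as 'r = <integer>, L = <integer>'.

constraint per measurement: (x − r cos θ)² + (r sin θ − e)² = L²
subtracting the θ₁ and θ₂ equations cancels the r² and L² terms:
r = (x₁² − x₂²) / (2[(x₁cos θ₁ + e sin θ₁) − (x₂cos θ₂ + e sin θ₂)]) = 39.0001 → r = 39
L² = (x₁ − r cos θ₁)² + (r sin θ₁ − e)² = 11024.9918 → L = 105.0000 → L = 105
check at θ₃=343°: x = 137.7981 (printed 137.7981) ✓

r = 39, L = 105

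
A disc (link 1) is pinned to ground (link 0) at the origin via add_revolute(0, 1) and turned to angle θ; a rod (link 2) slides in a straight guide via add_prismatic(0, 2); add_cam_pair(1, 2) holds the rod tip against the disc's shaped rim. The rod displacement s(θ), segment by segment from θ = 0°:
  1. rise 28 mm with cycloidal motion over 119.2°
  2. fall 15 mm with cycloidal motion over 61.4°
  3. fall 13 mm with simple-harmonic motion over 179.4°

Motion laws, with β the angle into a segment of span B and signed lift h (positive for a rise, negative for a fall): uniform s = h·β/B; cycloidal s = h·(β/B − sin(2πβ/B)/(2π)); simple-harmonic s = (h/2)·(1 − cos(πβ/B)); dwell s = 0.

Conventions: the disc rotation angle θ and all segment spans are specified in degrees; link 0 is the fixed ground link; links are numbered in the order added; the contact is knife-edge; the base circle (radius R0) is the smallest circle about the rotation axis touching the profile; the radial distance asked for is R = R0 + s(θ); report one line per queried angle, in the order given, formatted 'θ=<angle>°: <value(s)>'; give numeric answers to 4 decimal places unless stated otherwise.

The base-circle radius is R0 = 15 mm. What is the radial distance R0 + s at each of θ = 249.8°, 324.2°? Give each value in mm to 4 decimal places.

segment 1 (0° to 119.2°, cycloidal, h = 28) is passed completely: s = 0.0000 + (28) = 28.0000
segment 2 (119.2° to 180.6°, cycloidal, h = -15) is passed completely: s = 28.0000 + (-15) = 13.0000
θ = 249.8° falls in segment 3 (180.6° to 360°, simple-harmonic, h = -13): β = 249.8 − 180.6 = 69.2°, B = 179.4°; Δs = -13/2·(1 − cos(π·0.3857)) = -4.2164; s = 13.0000 − 4.2164 = 8.7836
θ = 324.2° falls in segment 3 (180.6° to 360°, simple-harmonic, h = -13): β = 324.2 − 180.6 = 143.6°, B = 179.4°; Δs = -13/2·(1 − cos(π·0.8004)) = -11.7640; s = 13.0000 − 11.7640 = 1.2360
θ=249.8°: R = R0 + s = 15 + 8.7836 = 23.7836
θ=324.2°: R = R0 + s = 15 + 1.2360 = 16.2360

θ=249.8°: 23.7836
θ=324.2°: 16.2360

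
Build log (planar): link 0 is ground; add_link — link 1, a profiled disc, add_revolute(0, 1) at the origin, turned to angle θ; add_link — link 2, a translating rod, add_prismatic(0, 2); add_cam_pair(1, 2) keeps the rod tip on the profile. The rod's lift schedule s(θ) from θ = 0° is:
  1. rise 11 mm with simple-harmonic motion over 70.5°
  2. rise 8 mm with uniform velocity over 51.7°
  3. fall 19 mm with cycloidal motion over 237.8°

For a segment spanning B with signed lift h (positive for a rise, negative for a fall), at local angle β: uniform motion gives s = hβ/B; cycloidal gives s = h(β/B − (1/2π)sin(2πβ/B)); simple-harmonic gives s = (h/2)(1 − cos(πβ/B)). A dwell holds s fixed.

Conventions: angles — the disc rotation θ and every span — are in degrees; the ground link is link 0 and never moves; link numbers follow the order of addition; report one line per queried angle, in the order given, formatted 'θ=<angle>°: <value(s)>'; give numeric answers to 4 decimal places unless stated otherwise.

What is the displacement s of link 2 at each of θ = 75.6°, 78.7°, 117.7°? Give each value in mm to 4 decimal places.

seg 1 [0°–70.5°] simple-harmonic, h=11: full span → s += 11 → s = 11.0000
seg 2 [70.5°–122.2°] uniform, h=8: θ=75.6° here. β=5.1, B=51.7. 8·5.1/51.7 = 0.7892 → s = 11.7892
seg 2 [70.5°–122.2°] uniform, h=8: θ=78.7° here. β=8.2, B=51.7. 8·8.2/51.7 = 1.2689 → s = 12.2689
seg 2 [70.5°–122.2°] uniform, h=8: θ=117.7° here. β=47.2, B=51.7. 8·47.2/51.7 = 7.3037 → s = 18.3037

θ=75.6°: 11.7892
θ=78.7°: 12.2689
θ=117.7°: 18.3037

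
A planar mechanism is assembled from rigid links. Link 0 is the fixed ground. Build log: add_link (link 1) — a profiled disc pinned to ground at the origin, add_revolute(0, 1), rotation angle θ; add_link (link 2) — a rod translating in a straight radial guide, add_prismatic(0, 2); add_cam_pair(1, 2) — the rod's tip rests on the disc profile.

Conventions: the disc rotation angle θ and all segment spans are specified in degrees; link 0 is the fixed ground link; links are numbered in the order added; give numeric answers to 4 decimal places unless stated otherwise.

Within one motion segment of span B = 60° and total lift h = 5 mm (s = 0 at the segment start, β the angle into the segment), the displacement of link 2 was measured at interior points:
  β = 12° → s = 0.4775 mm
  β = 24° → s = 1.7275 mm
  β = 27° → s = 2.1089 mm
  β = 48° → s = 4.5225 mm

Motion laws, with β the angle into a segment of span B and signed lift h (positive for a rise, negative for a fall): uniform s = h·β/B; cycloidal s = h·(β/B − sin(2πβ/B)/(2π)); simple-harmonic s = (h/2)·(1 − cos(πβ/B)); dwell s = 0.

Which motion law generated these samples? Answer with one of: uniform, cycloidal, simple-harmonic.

candidates at β/B = r: uniform s = h·r (linear in β); cycloidal s = h·(r − sin(2πr)/(2π)); simple-harmonic s = (h/2)(1 − cos(πr))
β=12°: printed 0.4775 | uniform 1.0000, cycloidal 0.2432, simple-harmonic 0.4775
β=24°: printed 1.7275 | uniform 2.0000, cycloidal 1.5323, simple-harmonic 1.7275
β=27°: printed 2.1089 | uniform 2.2500, cycloidal 2.0041, simple-harmonic 2.1089
β=48°: printed 4.5225 | uniform 4.0000, cycloidal 4.7568, simple-harmonic 4.5225
only one law matches every sample → simple-harmonic

simple-harmonic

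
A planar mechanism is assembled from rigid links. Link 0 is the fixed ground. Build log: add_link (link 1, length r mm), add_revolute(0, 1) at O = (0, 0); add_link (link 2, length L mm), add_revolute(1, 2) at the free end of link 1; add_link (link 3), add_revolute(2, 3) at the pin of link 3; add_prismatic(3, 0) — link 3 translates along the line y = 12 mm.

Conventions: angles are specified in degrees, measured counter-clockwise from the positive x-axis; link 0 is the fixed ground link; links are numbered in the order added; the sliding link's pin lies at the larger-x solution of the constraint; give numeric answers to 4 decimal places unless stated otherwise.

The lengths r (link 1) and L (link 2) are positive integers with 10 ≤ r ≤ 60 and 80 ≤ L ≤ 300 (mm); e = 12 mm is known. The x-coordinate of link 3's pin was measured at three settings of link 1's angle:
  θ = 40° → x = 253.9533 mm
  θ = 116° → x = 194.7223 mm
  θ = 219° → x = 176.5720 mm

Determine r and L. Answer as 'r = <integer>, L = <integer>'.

constraint per measurement: (x − r cos θ)² + (r sin θ − e)² = L²
subtracting the θ₁ and θ₂ equations cancels the r² and L² terms:
r = (x₁² − x₂²) / (2[(x₁cos θ₁ + e sin θ₁) − (x₂cos θ₂ + e sin θ₂)]) = 48.0000 → r = 48
L² = (x₁ − r cos θ₁)² + (r sin θ₁ − e)² = 47523.9939 → L = 218.0000 → L = 218
check at θ₃=219°: x = 176.5720 (printed 176.5720) ✓

r = 48, L = 218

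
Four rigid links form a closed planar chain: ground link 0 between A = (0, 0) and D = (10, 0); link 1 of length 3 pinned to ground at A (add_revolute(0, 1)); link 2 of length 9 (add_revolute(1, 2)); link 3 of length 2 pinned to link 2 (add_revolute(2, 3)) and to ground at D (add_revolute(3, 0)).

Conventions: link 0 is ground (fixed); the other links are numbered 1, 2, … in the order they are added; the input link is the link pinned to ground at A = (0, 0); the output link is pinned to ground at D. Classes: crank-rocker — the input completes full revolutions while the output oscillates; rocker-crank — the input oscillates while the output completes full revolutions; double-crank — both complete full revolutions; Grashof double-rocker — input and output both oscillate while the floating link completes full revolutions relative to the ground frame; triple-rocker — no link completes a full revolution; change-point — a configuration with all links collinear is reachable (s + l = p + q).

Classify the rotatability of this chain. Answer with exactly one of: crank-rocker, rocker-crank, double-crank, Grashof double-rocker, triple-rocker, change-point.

lengths: ground=10, input=3, coupler=9, output=2
sorted: s=2 (shortest), l=10 (longest), p+q=12
s + l = 12 vs p + q = 12
s + l = p + q → change-point (collinear configuration reachable)

change-point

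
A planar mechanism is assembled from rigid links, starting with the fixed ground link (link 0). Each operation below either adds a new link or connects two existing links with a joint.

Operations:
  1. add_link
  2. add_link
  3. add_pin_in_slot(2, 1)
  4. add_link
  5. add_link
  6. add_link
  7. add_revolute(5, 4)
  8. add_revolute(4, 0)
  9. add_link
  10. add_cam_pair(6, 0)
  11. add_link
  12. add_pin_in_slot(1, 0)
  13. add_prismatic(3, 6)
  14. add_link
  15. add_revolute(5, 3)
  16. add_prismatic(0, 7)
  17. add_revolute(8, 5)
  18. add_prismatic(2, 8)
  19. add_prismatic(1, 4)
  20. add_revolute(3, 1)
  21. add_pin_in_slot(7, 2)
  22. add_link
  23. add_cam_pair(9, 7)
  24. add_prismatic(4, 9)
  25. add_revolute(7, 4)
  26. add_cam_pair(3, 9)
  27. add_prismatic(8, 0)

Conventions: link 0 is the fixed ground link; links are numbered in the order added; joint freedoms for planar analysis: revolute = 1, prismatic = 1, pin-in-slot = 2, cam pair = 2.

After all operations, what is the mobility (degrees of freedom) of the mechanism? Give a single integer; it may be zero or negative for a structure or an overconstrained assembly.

(L,J1,J2)=(1,0,0); link0 fixed
link1: (2,0,0)
link2: (3,0,0)
PS 2-1 [J2]: (3,0,1)
link3: (4,0,1)
link4: (5,0,1)
link5: (6,0,1)
R 5-4 [J1]: (6,1,1)
R 4-0 [J1]: (6,2,1)
link6: (7,2,1)
C 6-0 [J2]: (7,2,2)
link7: (8,2,2)
PS 1-0 [J2]: (8,2,3)
P 3-6 [J1]: (8,3,3)
link8: (9,3,3)
R 5-3 [J1]: (9,4,3)
P 0-7 [J1]: (9,5,3)
R 8-5 [J1]: (9,6,3)
P 2-8 [J1]: (9,7,3)
P 1-4 [J1]: (9,8,3)
R 3-1 [J1]: (9,9,3)
PS 7-2 [J2]: (9,9,4)
link9: (10,9,4)
C 9-7 [J2]: (10,9,5)
P 4-9 [J1]: (10,10,5)
R 7-4 [J1]: (10,11,5)
C 3-9 [J2]: (10,11,6)
P 8-0 [J1]: (10,12,6)
Grübler: 3·9 − 2·12 − 6 = -3

M = -3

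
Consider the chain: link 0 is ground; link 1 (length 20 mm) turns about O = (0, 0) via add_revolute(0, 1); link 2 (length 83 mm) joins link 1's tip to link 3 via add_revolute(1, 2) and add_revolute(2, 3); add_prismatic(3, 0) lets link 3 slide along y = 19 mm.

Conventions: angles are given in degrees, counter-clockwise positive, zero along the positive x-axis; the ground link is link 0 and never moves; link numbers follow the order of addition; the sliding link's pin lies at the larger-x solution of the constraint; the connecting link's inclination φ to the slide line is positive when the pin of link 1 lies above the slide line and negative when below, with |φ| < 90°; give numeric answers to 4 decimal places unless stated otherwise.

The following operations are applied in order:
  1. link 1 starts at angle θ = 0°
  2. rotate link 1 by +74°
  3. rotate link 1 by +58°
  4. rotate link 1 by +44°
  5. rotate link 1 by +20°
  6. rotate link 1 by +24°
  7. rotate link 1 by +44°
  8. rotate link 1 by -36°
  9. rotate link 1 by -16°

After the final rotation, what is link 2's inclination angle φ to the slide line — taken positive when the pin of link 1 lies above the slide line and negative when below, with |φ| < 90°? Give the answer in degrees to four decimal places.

geometry: r = 20 mm, L = 83 mm, e = 19 mm; θ starts at 0°
rotate link 1 by +74°: θ ← 0° +74° = 74°
rotate link 1 by +58°: θ ← 74° +58° = 132°
rotate link 1 by +44°: θ ← 132° +44° = 176°
rotate link 1 by +20°: θ ← 176° +20° = 196°
rotate link 1 by +24°: θ ← 196° +24° = 220°
rotate link 1 by +44°: θ ← 220° +44° = 264°
rotate link 1 by -36°: θ ← 264° -36° = 228°
rotate link 1 by -16°: θ ← 228° -16° = 212°
h = r sin θ − e = -10.598385 − 19 = -29.598385
sin φ = h / L = -29.598385 / 83 = -0.35660705
φ = arcsin(-0.35660705) = -20.891969°

-20.8920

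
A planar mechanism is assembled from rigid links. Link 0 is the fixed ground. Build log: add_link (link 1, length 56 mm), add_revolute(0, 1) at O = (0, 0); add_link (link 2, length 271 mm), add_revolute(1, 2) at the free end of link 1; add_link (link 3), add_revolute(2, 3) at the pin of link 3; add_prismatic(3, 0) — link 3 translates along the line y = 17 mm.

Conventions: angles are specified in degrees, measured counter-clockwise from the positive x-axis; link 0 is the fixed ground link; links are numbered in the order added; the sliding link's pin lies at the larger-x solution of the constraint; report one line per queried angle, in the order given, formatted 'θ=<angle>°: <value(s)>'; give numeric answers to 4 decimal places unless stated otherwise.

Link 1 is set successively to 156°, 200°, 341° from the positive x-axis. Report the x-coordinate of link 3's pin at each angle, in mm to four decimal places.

geometry: r = 56 mm, L = 271 mm, e = 17 mm
θ=156°: crank pin P = (r cos θ, r sin θ) = (-51.158546, 22.777252)
θ=156°: h = r sin θ − e = 22.777252 − 17 = 5.777252
θ=156°: x = r cos θ + √(L² − h²) = -51.158546 + 270.938412 = 219.779867
θ=200°: crank pin P = (r cos θ, r sin θ) = (-52.622787, -19.153128)
θ=200°: h = r sin θ − e = -19.153128 − 17 = -36.153128
θ=200°: x = r cos θ + √(L² − h²) = -52.622787 + 268.577645 = 215.954858
θ=341°: crank pin P = (r cos θ, r sin θ) = (52.949040, -18.231817)
θ=341°: h = r sin θ − e = -18.231817 − 17 = -35.231817
θ=341°: x = r cos θ + √(L² − h²) = 52.949040 + 268.700054 = 321.649094

θ=156°: 219.7799
θ=200°: 215.9549
θ=341°: 321.6491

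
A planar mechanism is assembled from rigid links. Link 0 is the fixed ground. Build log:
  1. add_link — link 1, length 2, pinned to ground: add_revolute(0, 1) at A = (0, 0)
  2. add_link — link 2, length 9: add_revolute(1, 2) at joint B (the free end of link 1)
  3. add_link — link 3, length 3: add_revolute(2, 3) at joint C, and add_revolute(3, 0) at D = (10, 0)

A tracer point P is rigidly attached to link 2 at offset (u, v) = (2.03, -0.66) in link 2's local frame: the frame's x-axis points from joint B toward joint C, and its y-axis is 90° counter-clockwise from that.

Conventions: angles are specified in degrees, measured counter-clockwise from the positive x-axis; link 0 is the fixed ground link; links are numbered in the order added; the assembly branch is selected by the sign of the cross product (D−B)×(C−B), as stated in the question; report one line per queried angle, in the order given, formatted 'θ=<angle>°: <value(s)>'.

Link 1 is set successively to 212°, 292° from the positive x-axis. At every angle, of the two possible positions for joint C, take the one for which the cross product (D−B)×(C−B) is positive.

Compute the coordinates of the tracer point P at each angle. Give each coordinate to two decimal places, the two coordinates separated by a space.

A=(0,0), D=(10.00,0)
θ=212°: B = A + 2.00·(cos212°, sin212°) = (-1.6961, -1.0598)
θ=212°: |BD| = 11.7440
θ=212°: circle(B,9.00) ∩ circle(D,3.00): a=8.9374, h=1.0597
θ=212°:   candidates: C₊=(7.1092,0.8021) cross=12.445; C₋=(7.3005,-1.3086) cross=-12.445
θ=212°:   branch + wants cross > 0 → take C=(7.1092,0.8021) (cross=12.445)
θ=212°: ex = (C−B)/|BC| = (0.9784,0.2069); ey = (-0.2069,0.9784)
θ=212°: P = B + 2.03·ex + -0.66·ey = (0.4265,-1.2856)
θ=292°: B = A + 2.00·(cos292°, sin292°) = (0.7492, -1.8544)
θ=292°: |BD| = 9.4348
θ=292°: circle(B,9.00) ∩ circle(D,3.00): a=8.5331, h=2.8613
θ=292°:   candidates: C₊=(8.5535,2.6282) cross=26.996; C₋=(9.6782,-2.9827) cross=-26.996
θ=292°:   branch + wants cross > 0 → take C=(8.5535,2.6282) (cross=26.996)
θ=292°: ex = (C−B)/|BC| = (0.8671,0.4981); ey = (-0.4981,0.8671)
θ=292°: P = B + 2.03·ex + -0.66·ey = (2.8382,-1.4156)

θ=212°: 0.43 -1.29
θ=292°: 2.84 -1.42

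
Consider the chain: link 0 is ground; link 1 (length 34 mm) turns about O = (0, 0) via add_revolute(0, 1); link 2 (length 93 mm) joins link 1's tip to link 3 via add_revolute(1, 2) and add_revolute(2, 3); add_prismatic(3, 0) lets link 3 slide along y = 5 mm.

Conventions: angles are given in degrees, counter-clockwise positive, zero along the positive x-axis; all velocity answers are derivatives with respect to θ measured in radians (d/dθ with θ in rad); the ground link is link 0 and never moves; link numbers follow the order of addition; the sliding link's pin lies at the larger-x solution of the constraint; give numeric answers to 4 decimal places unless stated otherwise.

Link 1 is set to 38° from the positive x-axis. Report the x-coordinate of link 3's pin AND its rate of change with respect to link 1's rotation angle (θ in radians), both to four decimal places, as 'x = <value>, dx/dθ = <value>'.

geometry: r = 34 mm, L = 93 mm, e = 5 mm
crank pin P = (r cos θ, r sin θ) = (26.792366, 20.932490)
h = r sin θ − e = 20.932490 − 5 = 15.932490
x = r cos θ + √(L² − h²) = 26.792366 + 91.625083 = 118.417448
dx/dθ = −r sin θ − h·r cos θ/√(L² − h²) (θ in radians; h = 15.932490) = -25.591357

x = 118.4174, dx/dθ = -25.5914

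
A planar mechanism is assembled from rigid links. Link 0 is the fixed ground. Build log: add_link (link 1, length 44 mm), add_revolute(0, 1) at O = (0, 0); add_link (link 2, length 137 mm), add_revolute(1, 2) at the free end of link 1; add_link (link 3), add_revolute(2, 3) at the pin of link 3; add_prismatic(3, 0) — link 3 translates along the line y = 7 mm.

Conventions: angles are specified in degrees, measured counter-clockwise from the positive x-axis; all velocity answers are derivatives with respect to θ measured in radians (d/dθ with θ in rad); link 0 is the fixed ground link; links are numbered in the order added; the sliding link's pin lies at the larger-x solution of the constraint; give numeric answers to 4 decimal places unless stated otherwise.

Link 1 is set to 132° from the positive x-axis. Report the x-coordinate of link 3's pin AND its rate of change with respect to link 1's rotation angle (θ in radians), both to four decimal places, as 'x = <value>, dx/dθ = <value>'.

geometry: r = 44 mm, L = 137 mm, e = 7 mm
crank pin P = (r cos θ, r sin θ) = (-29.441747, 32.698372)
h = r sin θ − e = 32.698372 − 7 = 25.698372
x = r cos θ + √(L² − h²) = -29.441747 + 134.568175 = 105.126428
dx/dθ = −r sin θ − h·r cos θ/√(L² − h²) (θ in radians; h = 25.698372) = -27.075906

x = 105.1264, dx/dθ = -27.0759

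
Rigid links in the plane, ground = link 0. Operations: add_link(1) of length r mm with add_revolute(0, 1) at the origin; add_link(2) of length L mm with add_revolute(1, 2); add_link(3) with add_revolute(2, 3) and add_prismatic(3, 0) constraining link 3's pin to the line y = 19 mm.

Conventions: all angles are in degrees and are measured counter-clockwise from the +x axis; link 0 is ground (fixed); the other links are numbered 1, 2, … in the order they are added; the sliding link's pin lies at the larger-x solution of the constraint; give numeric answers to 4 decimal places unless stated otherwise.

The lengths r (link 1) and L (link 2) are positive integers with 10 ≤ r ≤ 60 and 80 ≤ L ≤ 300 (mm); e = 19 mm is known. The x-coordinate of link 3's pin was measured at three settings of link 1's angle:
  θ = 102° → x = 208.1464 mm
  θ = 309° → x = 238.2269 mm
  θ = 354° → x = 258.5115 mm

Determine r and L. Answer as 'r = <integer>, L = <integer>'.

constraint per measurement: (x − r cos θ)² + (r sin θ − e)² = L²
subtracting the θ₁ and θ₂ equations cancels the r² and L² terms:
r = (x₁² − x₂²) / (2[(x₁cos θ₁ + e sin θ₁) − (x₂cos θ₂ + e sin θ₂)]) = 42.0001 → r = 42
L² = (x₁ − r cos θ₁)² + (r sin θ₁ − e)² = 47523.9901 → L = 218.0000 → L = 218
check at θ₃=354°: x = 258.5115 (printed 258.5115) ✓

r = 42, L = 218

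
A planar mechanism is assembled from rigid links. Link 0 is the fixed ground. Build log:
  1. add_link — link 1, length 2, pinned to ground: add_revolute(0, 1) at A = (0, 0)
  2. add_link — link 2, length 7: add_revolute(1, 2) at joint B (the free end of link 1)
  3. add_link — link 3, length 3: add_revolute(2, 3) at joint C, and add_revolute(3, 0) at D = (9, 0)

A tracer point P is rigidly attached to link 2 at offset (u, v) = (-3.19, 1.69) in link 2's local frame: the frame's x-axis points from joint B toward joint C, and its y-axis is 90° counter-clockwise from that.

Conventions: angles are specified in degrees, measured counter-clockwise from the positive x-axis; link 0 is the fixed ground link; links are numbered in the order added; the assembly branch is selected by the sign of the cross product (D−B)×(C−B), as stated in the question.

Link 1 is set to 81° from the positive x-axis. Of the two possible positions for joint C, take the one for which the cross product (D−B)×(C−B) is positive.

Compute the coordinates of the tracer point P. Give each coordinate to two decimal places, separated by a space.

A=(0,0), D=(9.00,0)
B = A + 2.00·(cos81°, sin81°) = (0.3129, 1.9754)
|BD| = 8.9089
circle(B,7.00) ∩ circle(D,3.00): a=6.6994, h=2.0293
  candidates: C₊=(7.2955,2.4687) cross=18.079; C₋=(6.3955,-1.4889) cross=-18.079
  branch + wants cross > 0 → take C=(7.2955,2.4687) (cross=18.079)
ex = (C−B)/|BC| = (0.9975,0.0705); ey = (-0.0705,0.9975)
P = B + -3.19·ex + 1.69·ey = (-2.9883,3.4364)

-2.99 3.44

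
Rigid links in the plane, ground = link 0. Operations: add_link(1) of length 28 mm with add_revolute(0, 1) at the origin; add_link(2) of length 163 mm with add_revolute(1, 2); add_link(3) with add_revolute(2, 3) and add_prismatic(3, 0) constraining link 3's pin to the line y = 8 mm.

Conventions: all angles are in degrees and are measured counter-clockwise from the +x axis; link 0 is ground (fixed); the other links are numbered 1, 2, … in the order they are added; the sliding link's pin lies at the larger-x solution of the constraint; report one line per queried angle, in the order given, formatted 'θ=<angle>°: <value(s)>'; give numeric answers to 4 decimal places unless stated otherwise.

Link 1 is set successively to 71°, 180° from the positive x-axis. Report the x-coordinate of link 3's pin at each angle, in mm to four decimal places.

geometry: r = 28 mm, L = 163 mm, e = 8 mm
θ=71°: crank pin P = (r cos θ, r sin θ) = (9.115908, 26.474520)
θ=71°: h = r sin θ − e = 26.474520 − 8 = 18.474520
θ=71°: x = r cos θ + √(L² − h²) = 9.115908 + 161.949659 = 171.065567
θ=180°: crank pin P = (r cos θ, r sin θ) = (-28.000000, 0.000000)
θ=180°: h = r sin θ − e = 0.000000 − 8 = -8.000000
θ=180°: x = r cos θ + √(L² − h²) = -28.000000 + 162.803563 = 134.803563

θ=71°: 171.0656
θ=180°: 134.8036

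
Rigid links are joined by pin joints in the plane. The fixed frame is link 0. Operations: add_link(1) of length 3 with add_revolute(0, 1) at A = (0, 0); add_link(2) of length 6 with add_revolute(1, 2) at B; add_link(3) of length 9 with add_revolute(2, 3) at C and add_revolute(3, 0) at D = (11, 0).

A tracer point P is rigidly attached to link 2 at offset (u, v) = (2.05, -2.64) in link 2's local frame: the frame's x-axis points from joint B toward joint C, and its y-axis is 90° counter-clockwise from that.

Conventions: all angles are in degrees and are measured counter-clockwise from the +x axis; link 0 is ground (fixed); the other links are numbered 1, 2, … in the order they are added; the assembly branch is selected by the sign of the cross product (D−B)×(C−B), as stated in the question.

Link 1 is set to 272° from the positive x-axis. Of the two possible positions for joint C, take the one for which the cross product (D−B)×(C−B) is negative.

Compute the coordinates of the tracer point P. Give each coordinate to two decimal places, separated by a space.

A=(0,0), D=(11.00,0)
B = A + 3.00·(cos272°, sin272°) = (0.1047, -2.9982)
|BD| = 11.3003
circle(B,6.00) ∩ circle(D,9.00): a=3.6590, h=4.7551
  candidates: C₊=(2.3710,2.5574) cross=53.734; C₋=(4.8942,-6.6121) cross=-53.734
  branch - wants cross < 0 → take C=(4.8942,-6.6121) (cross=-53.734)
ex = (C−B)/|BC| = (0.7983,-0.6023); ey = (0.6023,0.7983)
P = B + 2.05·ex + -2.64·ey = (0.1510,-6.3403)

0.15 -6.34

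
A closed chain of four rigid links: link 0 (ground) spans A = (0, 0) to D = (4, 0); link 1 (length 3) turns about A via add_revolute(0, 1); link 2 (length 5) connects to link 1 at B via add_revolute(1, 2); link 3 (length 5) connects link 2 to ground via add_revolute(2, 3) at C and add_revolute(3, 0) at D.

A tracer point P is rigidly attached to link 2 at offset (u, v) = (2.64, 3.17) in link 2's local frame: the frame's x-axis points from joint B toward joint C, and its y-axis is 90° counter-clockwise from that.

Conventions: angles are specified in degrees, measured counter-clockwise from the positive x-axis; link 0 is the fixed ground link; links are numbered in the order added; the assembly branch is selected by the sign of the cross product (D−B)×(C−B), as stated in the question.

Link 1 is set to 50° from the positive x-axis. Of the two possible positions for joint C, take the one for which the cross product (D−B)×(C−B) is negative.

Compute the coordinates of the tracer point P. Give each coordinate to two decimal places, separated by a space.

A=(0,0), D=(4.00,0)
B = A + 3.00·(cos50°, sin50°) = (1.9284, 2.2981)
|BD| = 3.0940
circle(B,5.00) ∩ circle(D,5.00): a=1.5470, h=4.7547
  candidates: C₊=(6.4958,4.3326) cross=14.711; C₋=(-0.5674,-2.0344) cross=-14.711
  branch - wants cross < 0 → take C=(-0.5674,-2.0344) (cross=-14.711)
ex = (C−B)/|BC| = (-0.4992,-0.8665); ey = (0.8665,-0.4992)
P = B + 2.64·ex + 3.17·ey = (3.3575,-1.5718)

3.36 -1.57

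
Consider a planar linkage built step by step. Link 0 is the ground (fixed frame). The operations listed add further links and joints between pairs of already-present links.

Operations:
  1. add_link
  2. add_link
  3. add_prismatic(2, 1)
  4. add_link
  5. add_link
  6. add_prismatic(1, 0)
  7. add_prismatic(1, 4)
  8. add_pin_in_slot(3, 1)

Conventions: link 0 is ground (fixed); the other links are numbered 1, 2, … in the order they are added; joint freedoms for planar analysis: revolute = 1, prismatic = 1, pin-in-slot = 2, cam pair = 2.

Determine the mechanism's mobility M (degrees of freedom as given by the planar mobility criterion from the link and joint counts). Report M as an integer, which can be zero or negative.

(L,J1,J2)=(1,0,0); link0 fixed
link1: (2,0,0)
link2: (3,0,0)
P 2-1 [J1]: (3,1,0)
link3: (4,1,0)
link4: (5,1,0)
P 1-0 [J1]: (5,2,0)
P 1-4 [J1]: (5,3,0)
PS 3-1 [J2]: (5,3,1)
Grübler: 3·4 − 2·3 − 1 = 5

M = 5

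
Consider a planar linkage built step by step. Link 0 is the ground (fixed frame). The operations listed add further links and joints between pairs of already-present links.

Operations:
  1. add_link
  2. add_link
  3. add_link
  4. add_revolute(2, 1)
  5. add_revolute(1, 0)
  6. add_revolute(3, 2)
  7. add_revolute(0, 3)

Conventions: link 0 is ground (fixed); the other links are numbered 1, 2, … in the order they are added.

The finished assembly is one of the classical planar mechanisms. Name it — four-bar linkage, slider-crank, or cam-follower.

links: 4 (incl. ground); joints: 4 revolute, 0 prismatic, 0 higher (cam) pair, forming one closed loop
4 links in a single 4R loop → four-bar linkage

four-bar linkage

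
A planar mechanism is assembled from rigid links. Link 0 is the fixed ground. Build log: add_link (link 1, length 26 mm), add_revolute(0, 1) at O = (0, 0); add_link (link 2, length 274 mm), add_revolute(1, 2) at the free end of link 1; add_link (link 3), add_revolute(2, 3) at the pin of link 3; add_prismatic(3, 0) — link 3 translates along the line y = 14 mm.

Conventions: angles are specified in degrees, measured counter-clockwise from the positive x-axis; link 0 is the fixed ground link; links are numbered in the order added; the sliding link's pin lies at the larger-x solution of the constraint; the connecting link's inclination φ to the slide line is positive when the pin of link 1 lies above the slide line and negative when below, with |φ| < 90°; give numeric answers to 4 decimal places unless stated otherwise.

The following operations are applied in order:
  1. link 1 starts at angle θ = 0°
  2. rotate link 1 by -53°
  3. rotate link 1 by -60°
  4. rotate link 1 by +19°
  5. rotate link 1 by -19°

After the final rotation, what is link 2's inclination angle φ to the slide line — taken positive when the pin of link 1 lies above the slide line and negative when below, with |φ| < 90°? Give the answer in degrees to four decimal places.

geometry: r = 26 mm, L = 274 mm, e = 14 mm; θ starts at 0°
rotate link 1 by -53°: θ ← 0° -53° = -53°
rotate link 1 by -60°: θ ← -53° -60° = -113°
rotate link 1 by +19°: θ ← -113° +19° = -94°
rotate link 1 by -19°: θ ← -94° -19° = -113°
h = r sin θ − e = -23.933126 − 14 = -37.933126
sin φ = h / L = -37.933126 / 274 = -0.13844207
φ = arcsin(-0.13844207) = -7.957705°

-7.9577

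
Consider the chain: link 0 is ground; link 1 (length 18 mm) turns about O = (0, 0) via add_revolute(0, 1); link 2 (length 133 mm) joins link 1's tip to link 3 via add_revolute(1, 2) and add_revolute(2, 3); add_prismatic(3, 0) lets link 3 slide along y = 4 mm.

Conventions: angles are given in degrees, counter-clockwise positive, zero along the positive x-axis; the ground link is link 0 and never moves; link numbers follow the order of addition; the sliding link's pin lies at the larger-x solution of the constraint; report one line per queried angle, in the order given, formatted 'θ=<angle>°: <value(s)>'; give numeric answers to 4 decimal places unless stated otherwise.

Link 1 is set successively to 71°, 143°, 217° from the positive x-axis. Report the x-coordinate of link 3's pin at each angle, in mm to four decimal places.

geometry: r = 18 mm, L = 133 mm, e = 4 mm
θ=71°: crank pin P = (r cos θ, r sin θ) = (5.860227, 17.019334)
θ=71°: h = r sin θ − e = 17.019334 − 4 = 13.019334
θ=71°: x = r cos θ + √(L² − h²) = 5.860227 + 132.361237 = 138.221463
θ=143°: crank pin P = (r cos θ, r sin θ) = (-14.375439, 10.832670)
θ=143°: h = r sin θ − e = 10.832670 − 4 = 6.832670
θ=143°: x = r cos θ + √(L² − h²) = -14.375439 + 132.824375 = 118.448936
θ=217°: crank pin P = (r cos θ, r sin θ) = (-14.375439, -10.832670)
θ=217°: h = r sin θ − e = -10.832670 − 4 = -14.832670
θ=217°: x = r cos θ + √(L² − h²) = -14.375439 + 132.170314 = 117.794875

θ=71°: 138.2215
θ=143°: 118.4489
θ=217°: 117.7949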